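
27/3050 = 27/3050 = 0.01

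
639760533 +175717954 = 815478487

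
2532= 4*633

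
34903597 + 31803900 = 66707497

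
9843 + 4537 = 14380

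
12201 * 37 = 451437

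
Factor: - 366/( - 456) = 61/76 =2^(-2 ) * 19^ (-1)*61^1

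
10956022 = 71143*154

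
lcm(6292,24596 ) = 270556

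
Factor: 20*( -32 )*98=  - 2^8*5^1*7^2 = -  62720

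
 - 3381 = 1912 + -5293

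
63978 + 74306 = 138284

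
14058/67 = 209  +  55/67= 209.82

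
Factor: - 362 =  - 2^1*181^1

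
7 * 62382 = 436674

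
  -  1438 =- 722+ - 716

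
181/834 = 181/834 = 0.22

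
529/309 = 1 + 220/309= 1.71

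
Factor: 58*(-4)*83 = -2^3*29^1*83^1 = - 19256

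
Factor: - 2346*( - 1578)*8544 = 2^7*3^3*17^1*23^1*89^1*263^1 = 31629785472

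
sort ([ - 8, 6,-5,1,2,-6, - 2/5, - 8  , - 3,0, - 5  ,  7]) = [ - 8, - 8, - 6,  -  5, - 5, - 3, - 2/5, 0,  1,2,6, 7]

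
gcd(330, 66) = 66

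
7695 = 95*81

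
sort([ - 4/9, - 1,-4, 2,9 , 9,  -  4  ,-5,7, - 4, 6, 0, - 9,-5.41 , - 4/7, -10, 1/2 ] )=[-10,  -  9, - 5.41,-5,-4, - 4,-4, - 1, - 4/7,-4/9,0, 1/2, 2, 6,7, 9,9]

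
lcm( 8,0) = 0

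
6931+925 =7856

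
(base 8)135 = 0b1011101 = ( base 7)162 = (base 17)58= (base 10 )93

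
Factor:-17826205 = -5^1*3565241^1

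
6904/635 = 10 + 554/635= 10.87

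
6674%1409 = 1038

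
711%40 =31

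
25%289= 25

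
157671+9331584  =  9489255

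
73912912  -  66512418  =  7400494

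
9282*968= 8984976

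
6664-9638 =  - 2974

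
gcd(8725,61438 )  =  1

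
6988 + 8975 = 15963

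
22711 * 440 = 9992840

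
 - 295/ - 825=59/165  =  0.36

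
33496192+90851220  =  124347412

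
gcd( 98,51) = 1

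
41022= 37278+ 3744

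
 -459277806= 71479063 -530756869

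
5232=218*24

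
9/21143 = 9/21143 = 0.00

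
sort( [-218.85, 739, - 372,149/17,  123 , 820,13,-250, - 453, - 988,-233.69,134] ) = [ - 988, - 453, - 372,-250 , - 233.69, - 218.85,149/17, 13, 123,134, 739,820 ] 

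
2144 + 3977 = 6121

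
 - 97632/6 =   -  16272 = - 16272.00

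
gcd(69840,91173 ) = 3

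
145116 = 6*24186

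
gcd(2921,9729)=23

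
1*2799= 2799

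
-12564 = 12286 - 24850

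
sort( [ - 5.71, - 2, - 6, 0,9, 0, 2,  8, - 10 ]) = [ - 10, - 6,  -  5.71, - 2, 0, 0, 2, 8,9]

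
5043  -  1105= 3938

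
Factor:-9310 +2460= - 2^1*5^2*137^1 = - 6850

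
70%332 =70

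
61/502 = 61/502 = 0.12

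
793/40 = 793/40 = 19.82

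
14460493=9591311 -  - 4869182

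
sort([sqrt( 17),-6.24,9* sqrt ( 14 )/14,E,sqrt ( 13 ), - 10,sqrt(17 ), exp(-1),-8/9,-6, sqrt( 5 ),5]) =[-10,-6.24, - 6,-8/9,exp( - 1), sqrt( 5 ),9 * sqrt( 14 ) /14,E, sqrt( 13 ), sqrt(17),sqrt( 17 ),  5] 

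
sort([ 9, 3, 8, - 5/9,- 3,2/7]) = [ - 3, - 5/9, 2/7,3, 8 , 9]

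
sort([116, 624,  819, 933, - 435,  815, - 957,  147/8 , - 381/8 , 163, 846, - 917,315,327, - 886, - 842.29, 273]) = [-957, - 917, - 886, - 842.29,-435 ,- 381/8,147/8, 116,163,273 , 315,327 , 624,815, 819,846,933 ]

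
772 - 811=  - 39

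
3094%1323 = 448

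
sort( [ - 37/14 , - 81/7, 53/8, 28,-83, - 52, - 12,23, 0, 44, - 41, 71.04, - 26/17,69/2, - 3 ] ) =[ - 83, - 52, - 41, - 12, - 81/7, - 3,-37/14, - 26/17, 0, 53/8,23, 28, 69/2, 44, 71.04]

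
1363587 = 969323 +394264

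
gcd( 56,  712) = 8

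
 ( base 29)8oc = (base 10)7436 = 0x1d0c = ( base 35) 62G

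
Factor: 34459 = 17^1*2027^1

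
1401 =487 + 914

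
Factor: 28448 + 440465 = 468913=468913^1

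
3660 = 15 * 244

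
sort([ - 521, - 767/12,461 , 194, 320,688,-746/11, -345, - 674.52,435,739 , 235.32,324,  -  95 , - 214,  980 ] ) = [ - 674.52, -521, - 345, - 214, - 95,-746/11, -767/12,194, 235.32,320,324,  435 , 461,  688, 739,980 ]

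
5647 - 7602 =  - 1955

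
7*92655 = 648585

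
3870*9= 34830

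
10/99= 10/99 = 0.10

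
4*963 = 3852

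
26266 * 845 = 22194770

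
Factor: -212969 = -212969^1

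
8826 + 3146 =11972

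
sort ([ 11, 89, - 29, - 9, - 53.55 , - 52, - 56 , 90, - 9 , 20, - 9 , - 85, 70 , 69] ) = [ - 85, - 56, - 53.55, - 52, - 29 , - 9,  -  9, - 9, 11,20, 69,70,89, 90 ] 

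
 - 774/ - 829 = 774/829 = 0.93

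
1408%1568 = 1408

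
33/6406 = 33/6406 =0.01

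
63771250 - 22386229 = 41385021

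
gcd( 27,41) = 1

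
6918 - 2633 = 4285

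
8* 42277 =338216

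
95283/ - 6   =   - 31761/2 = -15880.50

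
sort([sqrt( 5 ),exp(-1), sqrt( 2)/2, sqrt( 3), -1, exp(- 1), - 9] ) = [ - 9, -1, exp(  -  1 ), exp( -1),sqrt( 2)/2  ,  sqrt(3), sqrt(5) ]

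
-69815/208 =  - 336 + 73/208 = - 335.65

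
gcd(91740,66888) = 12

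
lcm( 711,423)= 33417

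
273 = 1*273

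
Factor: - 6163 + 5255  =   - 2^2 * 227^1 = - 908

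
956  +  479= 1435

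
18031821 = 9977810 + 8054011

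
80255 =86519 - 6264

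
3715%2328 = 1387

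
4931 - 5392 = - 461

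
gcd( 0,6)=6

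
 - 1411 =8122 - 9533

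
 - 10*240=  - 2400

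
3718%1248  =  1222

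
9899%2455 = 79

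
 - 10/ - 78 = 5/39 = 0.13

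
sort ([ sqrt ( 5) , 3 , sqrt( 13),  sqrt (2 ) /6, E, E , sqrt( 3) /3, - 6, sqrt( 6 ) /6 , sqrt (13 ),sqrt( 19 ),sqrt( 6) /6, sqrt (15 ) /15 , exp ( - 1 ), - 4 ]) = [-6 , - 4, sqrt(2) /6 , sqrt( 15)/15,  exp ( - 1), sqrt( 6)/6,sqrt(6)/6, sqrt (3)/3,sqrt(5 ) , E, E , 3 , sqrt(13 ), sqrt(13),sqrt(19) ]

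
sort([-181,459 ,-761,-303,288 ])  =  [-761,-303, - 181,  288 , 459 ] 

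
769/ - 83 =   -  10 + 61/83=-  9.27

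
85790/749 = 114 + 404/749= 114.54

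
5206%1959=1288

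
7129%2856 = 1417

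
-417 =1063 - 1480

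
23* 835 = 19205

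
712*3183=2266296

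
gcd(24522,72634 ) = 2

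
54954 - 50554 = 4400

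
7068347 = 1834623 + 5233724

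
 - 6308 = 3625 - 9933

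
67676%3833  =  2515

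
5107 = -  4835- - 9942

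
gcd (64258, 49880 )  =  2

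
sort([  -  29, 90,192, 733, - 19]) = [  -  29, - 19, 90, 192,733 ] 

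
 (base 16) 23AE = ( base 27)CE8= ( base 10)9134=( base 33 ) 8CQ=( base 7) 35426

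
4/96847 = 4/96847 = 0.00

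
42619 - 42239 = 380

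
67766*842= 57058972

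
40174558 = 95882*419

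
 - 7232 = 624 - 7856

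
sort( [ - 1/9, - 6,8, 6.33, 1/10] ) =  [ - 6, - 1/9, 1/10, 6.33,  8] 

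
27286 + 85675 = 112961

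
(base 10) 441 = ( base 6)2013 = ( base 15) 1e6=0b110111001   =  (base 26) GP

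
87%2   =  1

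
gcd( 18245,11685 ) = 205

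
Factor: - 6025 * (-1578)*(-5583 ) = -2^1*3^2*5^2*241^1*263^1*1861^1 = -  53080093350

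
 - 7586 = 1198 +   -  8784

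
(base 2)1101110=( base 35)35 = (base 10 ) 110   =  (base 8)156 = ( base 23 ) 4i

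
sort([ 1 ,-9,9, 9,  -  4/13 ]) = [ - 9,-4/13, 1 , 9, 9]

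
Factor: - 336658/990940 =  - 2^(-1 ) * 5^(-1 )*7^1 * 139^1*173^1*49547^( - 1) = - 168329/495470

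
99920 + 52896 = 152816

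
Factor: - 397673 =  - 397673^1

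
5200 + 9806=15006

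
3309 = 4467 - 1158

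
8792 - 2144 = 6648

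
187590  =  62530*3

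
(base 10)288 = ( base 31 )99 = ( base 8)440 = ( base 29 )9r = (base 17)GG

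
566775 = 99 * 5725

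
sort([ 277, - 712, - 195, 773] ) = [ - 712 , - 195, 277, 773] 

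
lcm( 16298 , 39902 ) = 1157158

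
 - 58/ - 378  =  29/189 = 0.15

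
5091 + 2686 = 7777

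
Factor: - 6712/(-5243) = 2^3*  7^( - 2) * 107^( - 1)*839^1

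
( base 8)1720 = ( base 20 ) 28G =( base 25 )1E1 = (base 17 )367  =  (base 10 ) 976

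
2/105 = 2/105  =  0.02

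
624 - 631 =-7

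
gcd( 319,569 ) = 1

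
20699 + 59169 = 79868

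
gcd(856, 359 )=1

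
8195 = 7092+1103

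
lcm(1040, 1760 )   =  22880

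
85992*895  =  76962840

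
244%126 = 118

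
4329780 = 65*66612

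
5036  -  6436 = -1400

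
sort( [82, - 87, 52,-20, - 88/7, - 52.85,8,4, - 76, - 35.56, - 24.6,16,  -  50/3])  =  [ - 87,- 76, - 52.85 , - 35.56, - 24.6  ,-20, - 50/3, - 88/7,4, 8,16 , 52,82]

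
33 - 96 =  -  63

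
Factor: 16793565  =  3^1*5^1*23^1 * 48677^1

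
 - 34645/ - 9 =34645/9= 3849.44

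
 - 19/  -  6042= 1/318 = 0.00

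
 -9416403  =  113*( - 83331 ) 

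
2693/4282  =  2693/4282 = 0.63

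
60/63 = 20/21 = 0.95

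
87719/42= 2088 + 23/42 = 2088.55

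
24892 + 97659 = 122551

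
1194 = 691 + 503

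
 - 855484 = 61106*( - 14)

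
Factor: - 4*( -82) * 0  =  0^1 = 0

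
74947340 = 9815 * 7636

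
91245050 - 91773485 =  - 528435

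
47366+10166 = 57532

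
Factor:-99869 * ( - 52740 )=5267091060=2^2*3^2*5^1 * 7^1*11^1*293^1*1297^1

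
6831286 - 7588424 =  - 757138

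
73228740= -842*( - 86970)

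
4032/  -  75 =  - 54 + 6/25 = - 53.76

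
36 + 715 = 751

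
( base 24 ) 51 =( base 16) 79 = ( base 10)121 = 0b1111001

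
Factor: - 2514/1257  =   - 2^1  =  - 2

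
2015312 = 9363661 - 7348349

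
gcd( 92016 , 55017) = 9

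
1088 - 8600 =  - 7512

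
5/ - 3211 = -5/3211 = - 0.00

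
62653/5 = 62653/5=12530.60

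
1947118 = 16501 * 118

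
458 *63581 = 29120098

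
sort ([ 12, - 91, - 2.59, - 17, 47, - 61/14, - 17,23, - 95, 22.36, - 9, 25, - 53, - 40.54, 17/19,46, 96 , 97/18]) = [- 95,-91, - 53, - 40.54, - 17, - 17,-9, - 61/14, - 2.59, 17/19,97/18, 12, 22.36, 23, 25,  46,47 , 96] 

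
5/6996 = 5/6996= 0.00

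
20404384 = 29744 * 686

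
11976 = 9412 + 2564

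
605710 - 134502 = 471208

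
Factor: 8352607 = 181^1* 46147^1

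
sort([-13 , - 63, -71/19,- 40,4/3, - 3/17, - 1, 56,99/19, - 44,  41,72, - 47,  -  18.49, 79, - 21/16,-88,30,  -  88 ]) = [ - 88, - 88,- 63,-47, - 44,- 40, - 18.49, -13, - 71/19, - 21/16,  -  1, -3/17,4/3,  99/19,30,41,56,72,79 ] 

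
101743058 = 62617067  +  39125991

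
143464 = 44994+98470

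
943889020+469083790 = 1412972810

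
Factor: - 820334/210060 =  - 410167/105030 = - 2^(  -  1 )*3^( - 3)*5^( - 1 )*53^1*71^1* 109^1*389^( - 1 ) 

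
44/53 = 44/53 = 0.83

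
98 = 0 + 98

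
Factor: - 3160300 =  - 2^2*5^2*11^1*13^2 *17^1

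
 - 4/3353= - 1 + 3349/3353 = - 0.00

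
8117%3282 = 1553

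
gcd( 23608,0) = 23608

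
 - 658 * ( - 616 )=405328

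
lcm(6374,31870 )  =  31870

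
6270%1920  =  510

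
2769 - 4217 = - 1448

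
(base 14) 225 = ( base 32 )d9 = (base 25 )H0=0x1A9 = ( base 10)425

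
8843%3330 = 2183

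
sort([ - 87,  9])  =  [ - 87,9 ]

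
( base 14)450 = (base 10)854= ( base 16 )356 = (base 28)12e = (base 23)1e3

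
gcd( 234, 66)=6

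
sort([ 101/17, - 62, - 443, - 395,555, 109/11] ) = [ - 443,- 395,-62,101/17,109/11,555 ]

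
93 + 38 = 131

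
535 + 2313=2848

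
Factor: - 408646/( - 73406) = 7^1*101^1*127^( - 1)=707/127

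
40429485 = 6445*6273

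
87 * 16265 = 1415055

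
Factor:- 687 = - 3^1*229^1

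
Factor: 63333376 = 2^10*127^1*487^1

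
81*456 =36936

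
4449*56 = 249144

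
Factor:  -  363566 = -2^1*7^1*25969^1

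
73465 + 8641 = 82106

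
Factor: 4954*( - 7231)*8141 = - 2^1 *7^2*1033^1*1163^1*2477^1 = -  291629946734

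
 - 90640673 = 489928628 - 580569301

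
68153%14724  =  9257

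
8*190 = 1520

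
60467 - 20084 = 40383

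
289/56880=289/56880 =0.01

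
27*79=2133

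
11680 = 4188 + 7492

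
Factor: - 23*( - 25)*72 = 41400 = 2^3*3^2*5^2*23^1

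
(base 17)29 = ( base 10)43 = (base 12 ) 37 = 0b101011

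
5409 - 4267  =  1142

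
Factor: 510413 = 127^1*4019^1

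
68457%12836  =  4277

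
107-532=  - 425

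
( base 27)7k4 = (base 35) 4LC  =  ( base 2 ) 1011000001111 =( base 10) 5647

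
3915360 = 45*87008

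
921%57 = 9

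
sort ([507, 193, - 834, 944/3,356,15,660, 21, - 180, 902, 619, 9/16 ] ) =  [ - 834 , - 180 , 9/16,15,21,  193,944/3,356,  507, 619,  660,  902]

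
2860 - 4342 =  - 1482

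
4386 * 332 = 1456152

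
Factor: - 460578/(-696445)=2^1*3^1 * 5^( - 1) * 19^( - 1) * 29^1*2647^1*7331^( - 1) 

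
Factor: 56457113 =19^1 * 29^1*79^1*1297^1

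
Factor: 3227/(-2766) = -7/6 = - 2^( - 1 )*3^( - 1)* 7^1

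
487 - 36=451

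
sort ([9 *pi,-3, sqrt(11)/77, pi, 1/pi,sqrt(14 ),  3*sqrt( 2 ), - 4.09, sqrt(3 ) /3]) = [ - 4.09, - 3, sqrt( 11)/77,1/pi, sqrt ( 3 )/3, pi, sqrt ( 14 ), 3*sqrt(2),9*pi]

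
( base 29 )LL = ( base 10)630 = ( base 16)276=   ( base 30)L0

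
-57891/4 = - 14473+1/4=- 14472.75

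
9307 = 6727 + 2580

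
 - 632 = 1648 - 2280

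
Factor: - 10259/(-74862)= 2^( - 1) * 3^( - 2) * 4159^(-1) * 10259^1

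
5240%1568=536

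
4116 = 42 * 98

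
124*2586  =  320664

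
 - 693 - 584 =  - 1277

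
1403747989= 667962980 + 735785009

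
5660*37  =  209420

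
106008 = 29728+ 76280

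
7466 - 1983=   5483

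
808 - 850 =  - 42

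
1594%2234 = 1594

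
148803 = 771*193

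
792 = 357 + 435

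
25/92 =25/92 = 0.27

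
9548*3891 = 37151268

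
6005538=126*47663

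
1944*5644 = 10971936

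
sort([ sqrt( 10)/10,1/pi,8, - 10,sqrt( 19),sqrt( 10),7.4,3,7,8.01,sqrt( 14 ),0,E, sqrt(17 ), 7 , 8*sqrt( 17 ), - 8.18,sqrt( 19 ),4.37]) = [ - 10, - 8.18,0,sqrt( 10 )/10,1/pi , E, 3, sqrt( 10),sqrt( 14 ),sqrt( 17),  sqrt( 19) , sqrt(19),4.37,7,7, 7.4 , 8, 8.01,8*sqrt ( 17 )]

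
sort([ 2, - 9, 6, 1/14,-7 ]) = [ - 9,  -  7,  1/14,2, 6]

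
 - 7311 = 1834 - 9145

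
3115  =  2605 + 510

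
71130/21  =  23710/7= 3387.14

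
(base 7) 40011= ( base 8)22614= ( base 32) 9CC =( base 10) 9612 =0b10010110001100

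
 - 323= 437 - 760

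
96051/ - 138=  - 697 + 45/46 = - 696.02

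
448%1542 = 448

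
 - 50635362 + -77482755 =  - 128118117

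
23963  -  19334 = 4629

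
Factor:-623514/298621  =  -2^1*3^1*103919^1*298621^( - 1 ) 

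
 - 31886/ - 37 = 31886/37 = 861.78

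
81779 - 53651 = 28128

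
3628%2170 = 1458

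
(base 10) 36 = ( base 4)210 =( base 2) 100100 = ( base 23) 1D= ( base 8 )44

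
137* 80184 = 10985208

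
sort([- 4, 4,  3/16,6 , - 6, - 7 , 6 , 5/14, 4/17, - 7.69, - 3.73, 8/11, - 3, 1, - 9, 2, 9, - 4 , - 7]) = [ - 9, - 7.69, - 7, - 7,- 6 , - 4, - 4, - 3.73, - 3,3/16, 4/17, 5/14,8/11, 1, 2 , 4 , 6, 6,9]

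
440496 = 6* 73416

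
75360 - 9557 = 65803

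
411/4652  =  411/4652 = 0.09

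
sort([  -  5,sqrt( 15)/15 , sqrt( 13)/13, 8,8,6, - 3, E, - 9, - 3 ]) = [ -9, - 5, - 3, - 3,sqrt( 15 )/15,sqrt( 13) /13,E,6,8,  8 ]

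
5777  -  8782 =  - 3005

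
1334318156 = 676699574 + 657618582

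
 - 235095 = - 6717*35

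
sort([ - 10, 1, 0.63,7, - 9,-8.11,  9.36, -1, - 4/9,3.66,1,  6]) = [ - 10,  -  9, -8.11,-1,-4/9,0.63,1, 1, 3.66, 6,7,9.36]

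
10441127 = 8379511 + 2061616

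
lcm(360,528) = 7920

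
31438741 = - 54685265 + 86124006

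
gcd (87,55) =1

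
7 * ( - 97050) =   -  679350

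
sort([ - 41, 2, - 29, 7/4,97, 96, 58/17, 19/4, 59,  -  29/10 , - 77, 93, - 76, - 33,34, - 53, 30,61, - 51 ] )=[ - 77 , -76, - 53, - 51, - 41,-33, - 29, - 29/10,7/4,2,58/17,19/4, 30, 34 , 59, 61,  93, 96,97 ]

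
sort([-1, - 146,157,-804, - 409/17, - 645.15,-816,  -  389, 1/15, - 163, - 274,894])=[ - 816,  -  804, - 645.15, - 389, - 274,-163, - 146 , - 409/17, - 1,1/15, 157,894 ] 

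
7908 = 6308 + 1600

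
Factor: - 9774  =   - 2^1*3^3*  181^1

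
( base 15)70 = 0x69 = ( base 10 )105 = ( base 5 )410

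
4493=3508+985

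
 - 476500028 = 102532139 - 579032167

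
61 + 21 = 82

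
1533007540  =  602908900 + 930098640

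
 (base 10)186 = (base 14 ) d4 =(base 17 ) ag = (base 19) 9F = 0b10111010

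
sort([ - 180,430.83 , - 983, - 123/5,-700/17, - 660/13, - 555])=[ - 983, - 555, - 180, - 660/13,  -  700/17, - 123/5, 430.83]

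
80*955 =76400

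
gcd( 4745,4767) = 1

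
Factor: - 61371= -3^3*2273^1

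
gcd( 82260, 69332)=4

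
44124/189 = 14708/63 = 233.46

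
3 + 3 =6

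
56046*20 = 1120920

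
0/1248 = 0 = 0.00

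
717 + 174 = 891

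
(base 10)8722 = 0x2212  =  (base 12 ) 506A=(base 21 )JG7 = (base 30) 9km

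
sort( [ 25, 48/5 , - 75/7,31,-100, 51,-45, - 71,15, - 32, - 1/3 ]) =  [ -100, - 71,  -  45, -32,  -  75/7 ,  -  1/3,48/5,15, 25, 31, 51]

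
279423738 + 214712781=494136519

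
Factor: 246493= 13^1*67^1*283^1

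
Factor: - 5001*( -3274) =16373274 = 2^1*3^1*1637^1*1667^1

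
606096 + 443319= 1049415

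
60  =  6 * 10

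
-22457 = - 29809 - -7352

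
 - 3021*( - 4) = 12084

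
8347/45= 8347/45 = 185.49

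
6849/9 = 761= 761.00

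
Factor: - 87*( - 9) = 783 = 3^3 * 29^1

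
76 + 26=102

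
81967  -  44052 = 37915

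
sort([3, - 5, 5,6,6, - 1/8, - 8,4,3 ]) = [  -  8,-5, - 1/8,3,3, 4, 5,6, 6 ] 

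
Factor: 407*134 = 2^1*11^1*37^1*67^1 = 54538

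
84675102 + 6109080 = 90784182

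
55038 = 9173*6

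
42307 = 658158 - 615851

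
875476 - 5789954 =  - 4914478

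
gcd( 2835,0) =2835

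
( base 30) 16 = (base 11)33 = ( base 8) 44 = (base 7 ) 51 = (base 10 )36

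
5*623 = 3115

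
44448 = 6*7408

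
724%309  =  106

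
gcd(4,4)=4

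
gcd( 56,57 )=1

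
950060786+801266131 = 1751326917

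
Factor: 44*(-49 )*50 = -2^3*5^2 *7^2*11^1 = - 107800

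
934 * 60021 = 56059614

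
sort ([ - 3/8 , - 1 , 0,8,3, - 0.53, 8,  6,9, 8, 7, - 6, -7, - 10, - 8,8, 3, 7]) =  [  -  10, - 8, - 7,  -  6, - 1, - 0.53, -3/8,0, 3,3,6, 7 , 7, 8, 8, 8,8, 9]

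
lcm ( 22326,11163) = 22326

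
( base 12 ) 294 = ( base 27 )EM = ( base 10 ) 400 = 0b110010000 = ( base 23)H9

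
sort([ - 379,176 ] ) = [ - 379,176 ] 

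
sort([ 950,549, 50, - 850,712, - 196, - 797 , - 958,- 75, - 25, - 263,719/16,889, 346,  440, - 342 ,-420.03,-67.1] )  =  [ - 958,-850, - 797, - 420.03,-342, - 263,-196, - 75, - 67.1, - 25,719/16,50,346,440,549, 712, 889,950]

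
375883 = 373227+2656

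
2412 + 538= 2950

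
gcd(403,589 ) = 31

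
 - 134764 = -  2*67382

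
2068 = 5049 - 2981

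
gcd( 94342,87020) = 2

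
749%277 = 195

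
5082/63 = 242/3= 80.67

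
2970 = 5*594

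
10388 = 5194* 2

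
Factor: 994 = 2^1*7^1*71^1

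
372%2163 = 372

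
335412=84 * 3993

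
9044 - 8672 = 372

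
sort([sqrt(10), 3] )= [3, sqrt(10 )]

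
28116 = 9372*3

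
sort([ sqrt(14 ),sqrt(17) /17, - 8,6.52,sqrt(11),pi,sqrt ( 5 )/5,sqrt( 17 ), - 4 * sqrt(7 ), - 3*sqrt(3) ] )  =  [ - 4*sqrt(7) ,- 8, - 3*sqrt( 3),sqrt (17 )/17, sqrt( 5)/5,pi, sqrt( 11 ),sqrt( 14 ),sqrt( 17) , 6.52 ]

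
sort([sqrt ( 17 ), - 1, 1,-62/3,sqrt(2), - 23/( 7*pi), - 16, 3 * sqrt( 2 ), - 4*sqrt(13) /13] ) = [ - 62/3, - 16, - 4*sqrt ( 13)/13, - 23/ ( 7 * pi), - 1, 1, sqrt(2), sqrt( 17), 3*sqrt( 2)]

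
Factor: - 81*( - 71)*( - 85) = -3^4*5^1*17^1*71^1 = -488835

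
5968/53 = 112 + 32/53 = 112.60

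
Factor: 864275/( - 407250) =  - 2^(-1)*3^( - 2)*5^(  -  1)*191^1 = - 191/90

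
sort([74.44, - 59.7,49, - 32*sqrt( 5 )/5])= [ - 59.7 ,-32*sqrt( 5)/5 , 49,74.44]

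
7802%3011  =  1780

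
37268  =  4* 9317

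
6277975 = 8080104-1802129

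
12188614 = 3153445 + 9035169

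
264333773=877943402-613609629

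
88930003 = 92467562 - 3537559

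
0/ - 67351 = 0/1=   - 0.00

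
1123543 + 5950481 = 7074024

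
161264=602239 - 440975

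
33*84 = 2772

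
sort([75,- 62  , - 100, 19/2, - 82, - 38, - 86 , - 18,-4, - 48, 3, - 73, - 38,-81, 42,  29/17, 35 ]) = [ - 100,-86, - 82, - 81, - 73, -62, - 48, - 38, - 38, - 18,  -  4,29/17,3 , 19/2, 35,  42 , 75] 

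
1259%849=410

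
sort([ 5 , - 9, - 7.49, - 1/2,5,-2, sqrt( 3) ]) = [ - 9 ,-7.49, - 2, - 1/2,sqrt( 3), 5,5 ]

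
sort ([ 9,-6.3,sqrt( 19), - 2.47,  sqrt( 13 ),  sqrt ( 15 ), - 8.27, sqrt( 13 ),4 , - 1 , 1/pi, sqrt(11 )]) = [-8.27, -6.3,-2.47, - 1, 1/pi, sqrt( 11), sqrt( 13),sqrt(13 ),sqrt(15 ), 4, sqrt( 19 ), 9]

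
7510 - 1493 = 6017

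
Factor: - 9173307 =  - 3^1*11^1*13^1*21383^1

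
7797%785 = 732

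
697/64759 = 697/64759 = 0.01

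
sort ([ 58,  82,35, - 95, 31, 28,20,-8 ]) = [-95,-8,  20,  28,  31, 35, 58,82] 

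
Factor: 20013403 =17^1*19^1* 61961^1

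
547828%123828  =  52516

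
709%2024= 709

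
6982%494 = 66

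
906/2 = 453  =  453.00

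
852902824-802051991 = 50850833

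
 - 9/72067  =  -9/72067=-0.00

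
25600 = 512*50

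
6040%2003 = 31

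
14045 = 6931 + 7114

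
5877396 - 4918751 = 958645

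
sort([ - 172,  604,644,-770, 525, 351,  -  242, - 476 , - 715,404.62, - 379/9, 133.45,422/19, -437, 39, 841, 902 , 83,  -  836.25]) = [ - 836.25 , - 770, - 715, - 476 , - 437, - 242,-172, - 379/9, 422/19 , 39,83, 133.45,351, 404.62, 525,604, 644,841,902]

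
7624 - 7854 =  - 230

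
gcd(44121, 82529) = 1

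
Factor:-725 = -5^2* 29^1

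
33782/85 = 33782/85= 397.44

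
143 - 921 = -778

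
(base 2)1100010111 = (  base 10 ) 791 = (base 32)on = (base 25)16g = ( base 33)nw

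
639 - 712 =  - 73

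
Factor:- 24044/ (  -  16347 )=2^2*3^ (-1)* 5449^(-1)*6011^1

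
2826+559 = 3385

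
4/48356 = 1/12089 = 0.00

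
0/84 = 0 = 0.00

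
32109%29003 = 3106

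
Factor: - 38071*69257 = - 2636683247 =- 11^1*3461^1*69257^1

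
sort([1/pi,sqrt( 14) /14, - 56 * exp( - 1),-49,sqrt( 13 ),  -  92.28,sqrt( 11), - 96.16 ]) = [- 96.16, - 92.28,  -  49, - 56*exp(-1),sqrt(14)/14, 1/pi,  sqrt( 11),sqrt ( 13)]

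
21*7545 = 158445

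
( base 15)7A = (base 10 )115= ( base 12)97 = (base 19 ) 61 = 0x73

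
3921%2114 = 1807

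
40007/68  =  40007/68  =  588.34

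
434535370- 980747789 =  -546212419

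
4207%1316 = 259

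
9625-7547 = 2078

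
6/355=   6/355  =  0.02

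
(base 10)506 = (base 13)2cc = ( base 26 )jc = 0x1FA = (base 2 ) 111111010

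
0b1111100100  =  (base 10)996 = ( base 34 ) ta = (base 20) 29G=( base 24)1hc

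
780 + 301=1081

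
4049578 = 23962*169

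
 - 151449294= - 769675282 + 618225988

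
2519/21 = 2519/21 = 119.95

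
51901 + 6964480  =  7016381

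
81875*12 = 982500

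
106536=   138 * 772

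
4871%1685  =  1501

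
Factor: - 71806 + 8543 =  - 41^1*1543^1 = - 63263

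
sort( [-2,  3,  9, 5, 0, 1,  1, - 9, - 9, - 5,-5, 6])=[ - 9 , - 9,-5, - 5, - 2, 0, 1, 1, 3, 5, 6, 9]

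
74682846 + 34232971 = 108915817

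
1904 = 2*952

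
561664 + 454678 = 1016342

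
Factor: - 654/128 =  - 327/64 =- 2^( - 6)*3^1*109^1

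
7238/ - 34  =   - 213 + 2/17 = - 212.88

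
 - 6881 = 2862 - 9743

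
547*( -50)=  - 27350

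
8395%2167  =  1894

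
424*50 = 21200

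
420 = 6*70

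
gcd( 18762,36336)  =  6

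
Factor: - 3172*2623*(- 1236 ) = 10283712816 = 2^4*3^1*13^1*43^1 * 61^2*103^1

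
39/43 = 39/43 = 0.91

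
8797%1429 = 223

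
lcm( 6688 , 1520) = 33440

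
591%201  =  189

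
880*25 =22000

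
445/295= 89/59 = 1.51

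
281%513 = 281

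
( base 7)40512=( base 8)23202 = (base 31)a80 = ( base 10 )9858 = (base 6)113350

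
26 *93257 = 2424682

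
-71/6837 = - 1 + 6766/6837  =  - 0.01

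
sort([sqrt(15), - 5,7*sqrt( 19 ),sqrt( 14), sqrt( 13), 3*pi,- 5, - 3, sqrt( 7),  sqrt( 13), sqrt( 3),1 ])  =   [ - 5, -5, - 3,1,sqrt( 3),sqrt(7),sqrt( 13 ), sqrt( 13 ), sqrt (14), sqrt( 15 ), 3*pi,7*sqrt(19) ]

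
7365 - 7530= - 165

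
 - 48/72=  - 2/3 = - 0.67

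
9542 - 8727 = 815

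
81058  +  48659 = 129717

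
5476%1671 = 463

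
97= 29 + 68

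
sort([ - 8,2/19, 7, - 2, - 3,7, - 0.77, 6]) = [ - 8, - 3,-2,  -  0.77 , 2/19, 6,7,  7 ] 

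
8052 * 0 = 0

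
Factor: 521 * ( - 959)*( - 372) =2^2*3^1*7^1* 31^1 * 137^1 * 521^1 = 185865708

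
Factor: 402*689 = 276978 = 2^1 * 3^1*13^1 *53^1 * 67^1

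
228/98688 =19/8224= 0.00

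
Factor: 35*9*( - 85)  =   - 26775 = -3^2*5^2*7^1*17^1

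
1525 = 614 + 911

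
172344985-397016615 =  - 224671630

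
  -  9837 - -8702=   -  1135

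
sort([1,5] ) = [ 1, 5]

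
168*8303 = 1394904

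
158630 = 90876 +67754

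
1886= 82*23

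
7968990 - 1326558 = 6642432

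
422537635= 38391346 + 384146289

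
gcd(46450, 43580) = 10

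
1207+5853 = 7060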